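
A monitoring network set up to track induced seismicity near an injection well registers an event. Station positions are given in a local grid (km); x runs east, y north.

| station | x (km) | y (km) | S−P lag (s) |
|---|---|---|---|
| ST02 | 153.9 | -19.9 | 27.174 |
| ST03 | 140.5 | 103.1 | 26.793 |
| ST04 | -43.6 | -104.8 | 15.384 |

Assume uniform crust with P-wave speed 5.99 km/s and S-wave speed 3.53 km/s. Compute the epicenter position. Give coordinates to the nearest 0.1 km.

Distance from S−P lag: d = Δt · v_P v_S / (v_P − v_S) = Δt · (5.99·3.53)/(5.99−3.53) ≈ 8.5954·Δt.
So d_ST02 = 233.57, d_ST03 = 230.30, d_ST04 = 132.23 km.
Circle about each station: (x − 153.9)² + (y + 19.9)² = 233.57²; (x − 140.5)² + (y − 103.1)² = 230.30²; (x + 43.6)² + (y + 104.8)² = 132.23².
Subtracting the ST02 equation from the ST03 and ST04 equations removes the quadratic terms:
-26.8 x + 246.0 y = 7805.49
-395.0 x − 169.8 y = 25872.95
Solving the 2×2 system: x ≈ -75.6, y ≈ 23.5 km.

-75.6 km east, 23.5 km north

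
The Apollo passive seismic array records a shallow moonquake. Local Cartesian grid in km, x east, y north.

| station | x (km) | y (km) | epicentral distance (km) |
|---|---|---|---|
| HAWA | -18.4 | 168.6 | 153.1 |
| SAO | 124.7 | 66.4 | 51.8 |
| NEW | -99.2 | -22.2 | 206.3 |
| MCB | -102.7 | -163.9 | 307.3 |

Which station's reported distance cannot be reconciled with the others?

HAWA

Solve using three stations at a time. Using SAO, NEW, MCB (subtract circle equations pairwise → linear system) gives (x, y) ≈ (76.7, 85.6).
Distances from that point to each station vs reported:
  HAWA: calculated 126.2 vs reported 153.1 → residual 26.9 km
  SAO: calculated 51.7 vs reported 51.8 → residual 0.1 km
  NEW: calculated 206.3 vs reported 206.3 → residual 0.0 km
  MCB: calculated 307.3 vs reported 307.3 → residual 0.0 km
SAO, NEW, MCB are mutually consistent (residuals ≈ 0); HAWA is off by 26.9 km.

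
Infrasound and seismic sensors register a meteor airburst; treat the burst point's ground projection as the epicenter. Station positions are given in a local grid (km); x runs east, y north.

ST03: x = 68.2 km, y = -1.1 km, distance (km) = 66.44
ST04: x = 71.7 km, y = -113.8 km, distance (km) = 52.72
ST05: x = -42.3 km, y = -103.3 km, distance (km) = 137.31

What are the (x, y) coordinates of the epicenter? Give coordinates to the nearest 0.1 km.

(89.3, -64.1)

Circle about each station: (x − 68.2)² + (y + 1.1)² = 66.44²; (x − 71.7)² + (y + 113.8)² = 52.72²; (x + 42.3)² + (y + 103.3)² = 137.31².
Subtracting the ST03 equation from the ST04 and ST05 equations removes the quadratic terms:
7.0 x − 225.4 y = 15073.76
-221.0 x − 204.4 y = -6632.03
Solving the 2×2 system: x ≈ 89.3, y ≈ -64.1 km.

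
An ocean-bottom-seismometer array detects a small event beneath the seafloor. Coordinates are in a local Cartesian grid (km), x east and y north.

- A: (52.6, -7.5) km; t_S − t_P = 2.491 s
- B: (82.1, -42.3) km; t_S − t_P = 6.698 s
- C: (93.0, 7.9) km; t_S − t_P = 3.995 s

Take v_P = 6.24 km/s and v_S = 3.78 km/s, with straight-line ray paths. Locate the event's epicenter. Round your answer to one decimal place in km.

Distance from S−P lag: d = Δt · v_P v_S / (v_P − v_S) = Δt · (6.24·3.78)/(6.24−3.78) ≈ 9.5883·Δt.
So d_A = 23.88, d_B = 64.22, d_C = 38.31 km.
Circle about each station: (x − 52.6)² + (y + 7.5)² = 23.88²; (x − 82.1)² + (y + 42.3)² = 64.22²; (x − 93.0)² + (y − 7.9)² = 38.31².
Subtracting the A equation from the B and C equations removes the quadratic terms:
59.0 x − 69.6 y = 2152.74
80.8 x + 30.8 y = 4991.00
Solving the 2×2 system: x ≈ 55.6, y ≈ 16.2 km.

(55.6, 16.2)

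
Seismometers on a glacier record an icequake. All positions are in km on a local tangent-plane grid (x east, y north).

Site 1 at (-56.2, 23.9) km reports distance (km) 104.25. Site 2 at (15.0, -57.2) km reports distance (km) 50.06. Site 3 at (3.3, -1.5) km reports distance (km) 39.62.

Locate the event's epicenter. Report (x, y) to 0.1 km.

x ≈ 40.8 km, y ≈ -14.3 km

Circle about each station: (x + 56.2)² + (y − 23.9)² = 104.25²; (x − 15.0)² + (y + 57.2)² = 50.06²; (x − 3.3)² + (y + 1.5)² = 39.62².
Subtracting the Site 1 equation from the Site 2 and Site 3 equations removes the quadratic terms:
142.4 x − 162.2 y = 8129.25
119.0 x − 50.8 y = 5581.81
Solving the 2×2 system: x ≈ 40.8, y ≈ -14.3 km.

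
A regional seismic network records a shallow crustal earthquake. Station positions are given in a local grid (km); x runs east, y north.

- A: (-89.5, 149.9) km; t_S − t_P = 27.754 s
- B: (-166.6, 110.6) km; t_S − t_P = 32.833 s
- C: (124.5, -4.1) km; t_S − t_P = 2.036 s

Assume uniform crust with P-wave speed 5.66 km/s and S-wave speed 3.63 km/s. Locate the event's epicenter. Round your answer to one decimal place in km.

Distance from S−P lag: d = Δt · v_P v_S / (v_P − v_S) = Δt · (5.66·3.63)/(5.66−3.63) ≈ 10.1211·Δt.
So d_A = 280.90, d_B = 332.31, d_C = 20.61 km.
Circle about each station: (x + 89.5)² + (y − 149.9)² = 280.90²; (x + 166.6)² + (y − 110.6)² = 332.31²; (x − 124.5)² + (y + 4.1)² = 20.61².
Subtracting the A equation from the B and C equations removes the quadratic terms:
-154.2 x − 78.6 y = -22017.47
428.0 x − 308.0 y = 63516.84
Solving the 2×2 system: x ≈ 145.1, y ≈ -4.6 km.
Check against A (with the unrounded x, y): √((x + 89.5)²+(y − 149.9)²) = 280.90 ≈ 280.90 km. ✓

(145.1, -4.6)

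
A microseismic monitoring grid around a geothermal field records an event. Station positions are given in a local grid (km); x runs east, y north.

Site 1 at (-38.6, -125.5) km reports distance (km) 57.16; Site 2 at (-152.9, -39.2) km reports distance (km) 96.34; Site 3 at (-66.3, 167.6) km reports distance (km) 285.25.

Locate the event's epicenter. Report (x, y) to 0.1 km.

(-95.0, -116.2)

Circle about each station: (x + 38.6)² + (y + 125.5)² = 57.16²; (x + 152.9)² + (y + 39.2)² = 96.34²; (x + 66.3)² + (y − 167.6)² = 285.25².
Subtracting the Site 1 equation from the Site 2 and Site 3 equations removes the quadratic terms:
-228.6 x + 172.6 y = 1660.71
-55.4 x + 586.2 y = -62855.06
Solving the 2×2 system: x ≈ -95.0, y ≈ -116.2 km.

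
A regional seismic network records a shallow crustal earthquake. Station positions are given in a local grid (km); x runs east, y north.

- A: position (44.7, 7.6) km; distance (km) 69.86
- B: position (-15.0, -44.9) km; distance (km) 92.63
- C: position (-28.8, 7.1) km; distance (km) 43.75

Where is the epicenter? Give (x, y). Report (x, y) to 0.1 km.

(-12.5, 47.7)

Circle about each station: (x − 44.7)² + (y − 7.6)² = 69.86²; (x + 15.0)² + (y + 44.9)² = 92.63²; (x + 28.8)² + (y − 7.1)² = 43.75².
Subtracting the A equation from the B and C equations removes the quadratic terms:
-119.4 x − 105.0 y = -3514.74
-147.0 x − 1.0 y = 1790.36
Solving the 2×2 system: x ≈ -12.5, y ≈ 47.7 km.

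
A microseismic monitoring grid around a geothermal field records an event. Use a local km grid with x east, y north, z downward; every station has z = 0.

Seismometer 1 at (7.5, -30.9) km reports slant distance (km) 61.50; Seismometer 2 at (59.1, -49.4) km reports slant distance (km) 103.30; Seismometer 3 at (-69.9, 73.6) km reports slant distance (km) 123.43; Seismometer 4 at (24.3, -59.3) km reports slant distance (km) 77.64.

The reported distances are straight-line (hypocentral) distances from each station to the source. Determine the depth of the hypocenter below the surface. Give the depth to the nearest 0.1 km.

depth ≈ 47.9 km

Each station gives a sphere (x−x_i)² + (y−y_i)² + z² = d_i² (stations at z=0).
Subtracting the Seismometer 1 sphere from Seismometer 2 and Seismometer 3: z² cancels, leaving linear equations in x and y:
103.2 x − 37.0 y = -1966.53
-154.8 x + 209.0 y = -2160.80
Solving: x ≈ -30.992, y ≈ -33.294 km (keep extra digits for the depth step; rounded: -31.0, -33.3).
Then from the Seismometer 1 sphere: z² = 61.50² − (x − 7.5)² − (y + 30.9)² with x = -30.992, y = -33.294, so z ≈ 47.905 ≈ 47.9 km.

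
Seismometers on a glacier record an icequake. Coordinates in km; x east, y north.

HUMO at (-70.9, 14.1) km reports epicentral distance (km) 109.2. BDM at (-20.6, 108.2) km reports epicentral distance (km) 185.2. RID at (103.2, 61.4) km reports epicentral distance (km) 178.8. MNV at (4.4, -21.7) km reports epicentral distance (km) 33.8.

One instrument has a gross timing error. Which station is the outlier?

MNV

Solve using three stations at a time. Using HUMO, BDM, RID (subtract circle equations pairwise → linear system) gives (x, y) ≈ (-10.3, -76.7).
Distances from that point to each station vs reported:
  HUMO: calculated 109.1 vs reported 109.2 → residual 0.1 km
  BDM: calculated 185.2 vs reported 185.2 → residual 0.0 km
  RID: calculated 178.8 vs reported 178.8 → residual 0.0 km
  MNV: calculated 56.9 vs reported 33.8 → residual 23.1 km
HUMO, BDM, RID are mutually consistent (residuals ≈ 0); MNV is off by 23.1 km.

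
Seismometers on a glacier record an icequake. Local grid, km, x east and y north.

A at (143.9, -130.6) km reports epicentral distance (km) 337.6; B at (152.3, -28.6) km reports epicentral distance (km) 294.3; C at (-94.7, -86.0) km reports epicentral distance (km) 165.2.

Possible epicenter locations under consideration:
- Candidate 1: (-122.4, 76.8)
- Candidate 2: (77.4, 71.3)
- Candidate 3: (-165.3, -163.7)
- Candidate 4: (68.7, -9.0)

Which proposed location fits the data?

For each candidate, compare |candidate − station| to the reported distance:
Candidate 1: residuals A 0.1, B 0.1, C 0.1 → max 0.1 km
Candidate 2: residuals A 125.0, B 169.4, C 68.0 → max 169.4 km
Candidate 3: residuals A 26.6, B 50.8, C 60.2 → max 60.2 km
Candidate 4: residuals A 194.6, B 208.4, C 15.4 → max 208.4 km
Only Candidate 1 has all residuals ≈ 0.

Candidate 1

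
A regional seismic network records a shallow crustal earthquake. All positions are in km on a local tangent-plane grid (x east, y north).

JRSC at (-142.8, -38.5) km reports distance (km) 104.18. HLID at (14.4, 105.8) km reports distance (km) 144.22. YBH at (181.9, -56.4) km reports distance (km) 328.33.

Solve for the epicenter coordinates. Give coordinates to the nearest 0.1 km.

Circle about each station: (x + 142.8)² + (y + 38.5)² = 104.18²; (x − 14.4)² + (y − 105.8)² = 144.22²; (x − 181.9)² + (y + 56.4)² = 328.33².
Subtracting pairs of circle equations eliminates x²+y² and gives linear equations (the radical axes):
314.4 x + 288.6 y = -20419.03
649.4 x − 35.8 y = -82552.64
Solving the 2×2 system: x ≈ -123.6, y ≈ 63.9 km.

x ≈ -123.6 km, y ≈ 63.9 km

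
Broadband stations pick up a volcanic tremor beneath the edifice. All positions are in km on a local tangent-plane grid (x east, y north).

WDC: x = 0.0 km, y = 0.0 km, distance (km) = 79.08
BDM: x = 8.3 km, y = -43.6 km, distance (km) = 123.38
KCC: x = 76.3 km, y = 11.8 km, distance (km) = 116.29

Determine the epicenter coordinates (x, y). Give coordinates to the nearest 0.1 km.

(-20.4, 76.4)

Circle about each station: x² + y² = 79.08²; (x − 8.3)² + (y + 43.6)² = 123.38²; (x − 76.3)² + (y − 11.8)² = 116.29².
Subtracting the WDC equation from the BDM and KCC equations removes the quadratic terms:
16.6 x − 87.2 y = -6999.13
152.6 x + 23.6 y = -1308.79
Solving the 2×2 system: x ≈ -20.4, y ≈ 76.4 km.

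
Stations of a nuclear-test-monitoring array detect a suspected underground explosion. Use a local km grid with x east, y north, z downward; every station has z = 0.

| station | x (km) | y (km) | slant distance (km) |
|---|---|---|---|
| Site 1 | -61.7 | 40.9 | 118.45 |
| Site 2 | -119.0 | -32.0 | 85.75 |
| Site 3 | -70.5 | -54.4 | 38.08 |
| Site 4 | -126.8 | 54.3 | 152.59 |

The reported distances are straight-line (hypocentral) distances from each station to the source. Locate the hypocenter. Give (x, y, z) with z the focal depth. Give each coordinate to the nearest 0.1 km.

(-48.3, -74.4, 23.6)

Each station gives a sphere (x−x_i)² + (y−y_i)² + z² = d_i² (stations at z=0).
Subtracting the Site 1 sphere from Site 2 and Site 3: z² cancels, leaving linear equations in x and y:
-114.6 x − 145.8 y = 16382.64
-17.6 x − 190.6 y = 15030.23
Solving: x ≈ -48.303, y ≈ -74.397 km (keep extra digits for the depth step; rounded: -48.3, -74.4).
Then from the Site 1 sphere: z² = 118.45² − (x + 61.7)² − (y − 40.9)² with x = -48.303, y = -74.397, so z ≈ 23.612 ≈ 23.6 km.
Check against Site 4 (with the unrounded solution): distance 152.59 ≈ 152.59 km. ✓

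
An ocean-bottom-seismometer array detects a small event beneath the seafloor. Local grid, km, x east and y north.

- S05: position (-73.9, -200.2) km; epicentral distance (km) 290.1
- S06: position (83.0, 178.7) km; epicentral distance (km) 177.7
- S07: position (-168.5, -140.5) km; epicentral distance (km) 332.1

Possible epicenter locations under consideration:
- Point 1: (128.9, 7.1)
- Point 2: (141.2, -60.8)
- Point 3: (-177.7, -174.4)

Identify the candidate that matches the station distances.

For each candidate, compare |candidate − station| to the reported distance:
Point 1: residuals S05 0.1, S06 0.1, S07 0.1 → max 0.1 km
Point 2: residuals S05 33.8, S06 68.8, S07 12.3 → max 68.8 km
Point 3: residuals S05 183.1, S06 261.2, S07 297.0 → max 297.0 km
Only Point 1 has all residuals ≈ 0.

Point 1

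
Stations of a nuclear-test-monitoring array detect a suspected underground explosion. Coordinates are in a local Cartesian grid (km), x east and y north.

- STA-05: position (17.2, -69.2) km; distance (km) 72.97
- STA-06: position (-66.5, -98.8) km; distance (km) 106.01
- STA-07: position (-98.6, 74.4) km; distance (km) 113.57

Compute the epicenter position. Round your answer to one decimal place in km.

Circle about each station: (x − 17.2)² + (y + 69.2)² = 72.97²; (x + 66.5)² + (y + 98.8)² = 106.01²; (x + 98.6)² + (y − 74.4)² = 113.57².
Subtracting pairs of circle equations eliminates x²+y² and gives linear equations (the radical axes):
-167.4 x − 59.2 y = 3185.71
-231.6 x + 287.2 y = 2599.32
Solving the 2×2 system: x ≈ -17.3, y ≈ -4.9 km.

x ≈ -17.3 km, y ≈ -4.9 km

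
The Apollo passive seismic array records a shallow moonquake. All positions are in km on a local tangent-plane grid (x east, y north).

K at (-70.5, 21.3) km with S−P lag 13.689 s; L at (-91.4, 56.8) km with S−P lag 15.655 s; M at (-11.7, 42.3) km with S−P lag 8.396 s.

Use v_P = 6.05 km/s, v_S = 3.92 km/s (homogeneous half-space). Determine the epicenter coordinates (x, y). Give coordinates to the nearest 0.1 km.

Distance from S−P lag: d = Δt · v_P v_S / (v_P − v_S) = Δt · (6.05·3.92)/(6.05−3.92) ≈ 11.1343·Δt.
So d_K = 152.42, d_L = 174.31, d_M = 93.48 km.
Circle about each station: (x + 70.5)² + (y − 21.3)² = 152.42²; (x + 91.4)² + (y − 56.8)² = 174.31²; (x + 11.7)² + (y − 42.3)² = 93.48².
Subtracting pairs of circle equations eliminates x²+y² and gives linear equations (the radical axes):
-41.8 x + 71.0 y = -995.86
117.6 x + 42.0 y = 10995.59
Solving the 2×2 system: x ≈ 81.4, y ≈ 33.9 km.

81.4 km east, 33.9 km north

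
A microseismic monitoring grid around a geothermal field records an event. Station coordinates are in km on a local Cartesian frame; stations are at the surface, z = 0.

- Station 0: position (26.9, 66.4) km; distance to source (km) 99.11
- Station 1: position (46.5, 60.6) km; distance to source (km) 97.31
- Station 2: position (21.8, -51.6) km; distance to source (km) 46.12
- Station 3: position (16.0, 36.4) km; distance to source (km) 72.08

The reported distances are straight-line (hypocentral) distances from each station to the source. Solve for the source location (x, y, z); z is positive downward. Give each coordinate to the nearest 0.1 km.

Each station gives a sphere (x−x_i)² + (y−y_i)² + z² = d_i² (stations at z=0).
Subtracting the Station 0 sphere from Station 1 and Station 2: z² cancels, leaving linear equations in x and y:
39.2 x − 11.6 y = 1055.60
-10.2 x − 236.0 y = 5700.97
Solving: x ≈ 19.530, y ≈ -25.001 km (keep extra digits for the depth step; rounded: 19.5, -25.0).
Then from the Station 0 sphere: z² = 99.11² − (x − 26.9)² − (y − 66.4)² with x = 19.530, y = -25.001, so z ≈ 37.608 ≈ 37.6 km.

(19.5, -25.0, 37.6)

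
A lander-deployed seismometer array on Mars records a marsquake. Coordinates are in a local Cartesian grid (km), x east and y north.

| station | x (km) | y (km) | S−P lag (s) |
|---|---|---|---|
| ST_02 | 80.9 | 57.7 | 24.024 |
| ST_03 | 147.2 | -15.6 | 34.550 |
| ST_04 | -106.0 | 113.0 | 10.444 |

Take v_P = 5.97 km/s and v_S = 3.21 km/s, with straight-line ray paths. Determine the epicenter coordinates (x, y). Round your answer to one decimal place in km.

-85.3 km east, 43.5 km north

Distance from S−P lag: d = Δt · v_P v_S / (v_P − v_S) = Δt · (5.97·3.21)/(5.97−3.21) ≈ 6.9434·Δt.
So d_ST_02 = 166.81, d_ST_03 = 239.89, d_ST_04 = 72.52 km.
Circle about each station: (x − 80.9)² + (y − 57.7)² = 166.81²; (x − 147.2)² + (y + 15.6)² = 239.89²; (x + 106.0)² + (y − 113.0)² = 72.52².
Subtracting the ST_02 equation from the ST_03 and ST_04 equations removes the quadratic terms:
132.6 x − 146.6 y = -17684.54
-373.8 x + 110.6 y = 36697.33
Solving the 2×2 system: x ≈ -85.3, y ≈ 43.5 km.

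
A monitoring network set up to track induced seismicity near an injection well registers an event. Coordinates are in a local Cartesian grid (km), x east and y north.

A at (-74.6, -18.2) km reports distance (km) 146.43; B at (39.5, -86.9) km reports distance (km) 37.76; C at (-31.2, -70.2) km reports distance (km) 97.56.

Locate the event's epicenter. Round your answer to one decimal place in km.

Circle about each station: (x + 74.6)² + (y + 18.2)² = 146.43²; (x − 39.5)² + (y + 86.9)² = 37.76²; (x + 31.2)² + (y + 70.2)² = 97.56².
Subtracting the A equation from the B and C equations removes the quadratic terms:
228.2 x − 137.4 y = 23231.39
86.8 x − 104.0 y = 11928.87
Solving the 2×2 system: x ≈ 65.8, y ≈ -59.8 km.
Check against A (with the unrounded x, y): √((x + 74.6)²+(y + 18.2)²) = 146.44 ≈ 146.43 km. ✓

65.8 km east, -59.8 km north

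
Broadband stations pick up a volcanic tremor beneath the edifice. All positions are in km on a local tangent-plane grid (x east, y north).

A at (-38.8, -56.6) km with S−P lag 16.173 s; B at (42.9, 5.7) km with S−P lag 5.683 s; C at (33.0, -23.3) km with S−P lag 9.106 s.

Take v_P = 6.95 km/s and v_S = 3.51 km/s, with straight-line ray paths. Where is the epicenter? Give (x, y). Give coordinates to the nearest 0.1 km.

Distance from S−P lag: d = Δt · v_P v_S / (v_P − v_S) = Δt · (6.95·3.51)/(6.95−3.51) ≈ 7.0914·Δt.
So d_A = 114.69, d_B = 40.30, d_C = 64.57 km.
Circle about each station: (x + 38.8)² + (y + 56.6)² = 114.69²; (x − 42.9)² + (y − 5.7)² = 40.30²; (x − 33.0)² + (y + 23.3)² = 64.57².
Subtracting pairs of circle equations eliminates x²+y² and gives linear equations (the radical axes):
163.4 x + 124.6 y = 8693.61
143.6 x + 66.6 y = 5907.40
Solving the 2×2 system: x ≈ 22.4, y ≈ 40.4 km.

x ≈ 22.4 km, y ≈ 40.4 km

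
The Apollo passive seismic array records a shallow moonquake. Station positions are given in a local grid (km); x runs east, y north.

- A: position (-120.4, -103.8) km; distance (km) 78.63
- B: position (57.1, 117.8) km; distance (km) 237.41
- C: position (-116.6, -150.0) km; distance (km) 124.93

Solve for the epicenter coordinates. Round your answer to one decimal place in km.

-131.8 km east, -26.0 km north

Circle about each station: (x + 120.4)² + (y + 103.8)² = 78.63²; (x − 57.1)² + (y − 117.8)² = 237.41²; (x + 116.6)² + (y + 150.0)² = 124.93².
Subtracting pairs of circle equations eliminates x²+y² and gives linear equations (the radical axes):
355.0 x + 443.2 y = -58314.18
7.6 x − 92.4 y = 1400.13
Solving the 2×2 system: x ≈ -131.8, y ≈ -26.0 km.
Check against A (with the unrounded x, y): √((x + 120.4)²+(y + 103.8)²) = 78.64 ≈ 78.63 km. ✓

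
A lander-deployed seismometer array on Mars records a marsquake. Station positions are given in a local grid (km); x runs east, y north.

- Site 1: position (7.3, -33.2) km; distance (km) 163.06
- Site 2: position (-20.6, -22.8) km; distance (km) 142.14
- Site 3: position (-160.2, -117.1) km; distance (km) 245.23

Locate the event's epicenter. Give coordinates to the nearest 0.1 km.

Circle about each station: (x − 7.3)² + (y + 33.2)² = 163.06²; (x + 20.6)² + (y + 22.8)² = 142.14²; (x + 160.2)² + (y + 117.1)² = 245.23².
Subtracting pairs of circle equations eliminates x²+y² and gives linear equations (the radical axes):
-55.8 x + 20.8 y = 6173.45
-335.0 x − 167.8 y = 4671.73
Solving the 2×2 system: x ≈ -69.4, y ≈ 110.7 km.

x ≈ -69.4 km, y ≈ 110.7 km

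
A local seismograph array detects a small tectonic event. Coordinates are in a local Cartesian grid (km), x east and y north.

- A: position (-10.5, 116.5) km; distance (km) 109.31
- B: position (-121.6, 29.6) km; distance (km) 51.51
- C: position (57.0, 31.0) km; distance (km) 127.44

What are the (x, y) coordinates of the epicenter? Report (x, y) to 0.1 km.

x ≈ -70.3 km, y ≈ 25.0 km

Circle about each station: (x + 10.5)² + (y − 116.5)² = 109.31²; (x + 121.6)² + (y − 29.6)² = 51.51²; (x − 57.0)² + (y − 31.0)² = 127.44².
Subtracting pairs of circle equations eliminates x²+y² and gives linear equations (the radical axes):
-222.2 x − 173.8 y = 11275.62
135.0 x − 171.0 y = -13764.78
Solving the 2×2 system: x ≈ -70.3, y ≈ 25.0 km.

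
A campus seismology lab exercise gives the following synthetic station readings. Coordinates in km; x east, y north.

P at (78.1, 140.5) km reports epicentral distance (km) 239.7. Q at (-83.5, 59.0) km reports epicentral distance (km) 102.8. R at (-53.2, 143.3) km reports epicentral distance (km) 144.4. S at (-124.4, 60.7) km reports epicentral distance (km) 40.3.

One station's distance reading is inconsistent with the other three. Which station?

Solve using three stations at a time. Using P, R, S (subtract circle equations pairwise → linear system) gives (x, y) ≈ (-129.5, 20.7).
Distances from that point to each station vs reported:
  P: calculated 239.7 vs reported 239.7 → residual 0.0 km
  Q: calculated 59.9 vs reported 102.8 → residual 42.9 km
  R: calculated 144.4 vs reported 144.4 → residual 0.0 km
  S: calculated 40.3 vs reported 40.3 → residual 0.0 km
P, R, S are mutually consistent (residuals ≈ 0); Q is off by 42.9 km.

Q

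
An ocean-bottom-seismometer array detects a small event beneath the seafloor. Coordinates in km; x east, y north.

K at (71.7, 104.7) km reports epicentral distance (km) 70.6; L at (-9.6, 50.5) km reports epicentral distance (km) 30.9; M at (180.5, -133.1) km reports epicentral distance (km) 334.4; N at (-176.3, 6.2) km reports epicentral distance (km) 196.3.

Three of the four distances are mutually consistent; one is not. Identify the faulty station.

Solve using three stations at a time. Using K, L, N (subtract circle equations pairwise → linear system) gives (x, y) ≈ (6.9, 76.6).
Distances from that point to each station vs reported:
  K: calculated 70.6 vs reported 70.6 → residual 0.0 km
  L: calculated 30.9 vs reported 30.9 → residual 0.0 km
  M: calculated 272.2 vs reported 334.4 → residual 62.2 km
  N: calculated 196.3 vs reported 196.3 → residual 0.0 km
K, L, N are mutually consistent (residuals ≈ 0); M is off by 62.2 km.

M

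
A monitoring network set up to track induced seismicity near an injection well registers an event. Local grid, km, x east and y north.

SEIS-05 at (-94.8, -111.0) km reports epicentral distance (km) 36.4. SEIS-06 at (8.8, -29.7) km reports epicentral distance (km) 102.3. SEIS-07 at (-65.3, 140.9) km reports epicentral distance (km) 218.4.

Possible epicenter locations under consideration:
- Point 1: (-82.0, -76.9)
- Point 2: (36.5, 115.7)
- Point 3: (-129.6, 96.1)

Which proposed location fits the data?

For each candidate, compare |candidate − station| to the reported distance:
Point 1: residuals SEIS-05 0.0, SEIS-06 0.0, SEIS-07 0.0 → max 0.0 km
Point 2: residuals SEIS-05 225.6, SEIS-06 45.7, SEIS-07 113.5 → max 225.6 km
Point 3: residuals SEIS-05 173.6, SEIS-06 84.7, SEIS-07 140.0 → max 173.6 km
Only Point 1 has all residuals ≈ 0.

Point 1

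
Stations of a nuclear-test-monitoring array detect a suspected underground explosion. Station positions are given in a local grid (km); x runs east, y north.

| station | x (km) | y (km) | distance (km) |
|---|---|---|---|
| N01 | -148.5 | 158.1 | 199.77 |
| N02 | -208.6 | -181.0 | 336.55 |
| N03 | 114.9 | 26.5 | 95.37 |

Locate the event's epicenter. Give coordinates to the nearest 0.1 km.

25.8 km east, 60.5 km north

Circle about each station: (x + 148.5)² + (y − 158.1)² = 199.77²; (x + 208.6)² + (y + 181.0)² = 336.55²; (x − 114.9)² + (y − 26.5)² = 95.37².
Subtracting pairs of circle equations eliminates x²+y² and gives linear equations (the radical axes):
-120.2 x − 678.2 y = -44130.75
526.8 x − 263.2 y = -2330.98
Solving the 2×2 system: x ≈ 25.8, y ≈ 60.5 km.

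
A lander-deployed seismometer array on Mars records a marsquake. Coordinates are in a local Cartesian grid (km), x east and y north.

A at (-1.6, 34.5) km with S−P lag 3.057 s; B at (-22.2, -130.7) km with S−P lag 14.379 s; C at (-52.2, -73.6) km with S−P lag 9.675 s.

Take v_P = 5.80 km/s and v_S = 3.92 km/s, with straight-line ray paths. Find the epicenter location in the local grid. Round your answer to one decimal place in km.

(-37.7, 42.5)

Distance from S−P lag: d = Δt · v_P v_S / (v_P − v_S) = Δt · (5.80·3.92)/(5.80−3.92) ≈ 12.0936·Δt.
So d_A = 36.97, d_B = 173.89, d_C = 117.01 km.
Circle about each station: (x + 1.6)² + (y − 34.5)² = 36.97²; (x + 22.2)² + (y + 130.7)² = 173.89²; (x + 52.2)² + (y + 73.6)² = 117.01².
Subtracting the A equation from the B and C equations removes the quadratic terms:
-41.2 x − 330.4 y = -12488.43
-101.2 x − 216.2 y = -5375.57
Solving the 2×2 system: x ≈ -37.7, y ≈ 42.5 km.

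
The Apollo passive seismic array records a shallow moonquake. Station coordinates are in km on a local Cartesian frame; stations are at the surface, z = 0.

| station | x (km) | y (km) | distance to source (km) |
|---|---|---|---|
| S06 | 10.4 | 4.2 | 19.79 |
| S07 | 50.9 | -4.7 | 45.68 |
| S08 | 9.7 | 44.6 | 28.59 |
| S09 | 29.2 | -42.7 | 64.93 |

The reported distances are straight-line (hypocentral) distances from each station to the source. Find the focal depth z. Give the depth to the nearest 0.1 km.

Each station gives a sphere (x−x_i)² + (y−y_i)² + z² = d_i² (stations at z=0).
Subtracting the S06 sphere from S07 and S08: z² cancels, leaving linear equations in x and y:
81.0 x − 17.8 y = 792.08
-1.4 x + 80.8 y = 1531.71
Solving: x ≈ 13.998, y ≈ 19.199 km (keep extra digits for the depth step; rounded: 14.0, 19.2).
Then from the S06 sphere: z² = 19.79² − (x − 10.4)² − (y − 4.2)² with x = 13.998, y = 19.199, so z ≈ 12.399 ≈ 12.4 km.

z ≈ 12.4 km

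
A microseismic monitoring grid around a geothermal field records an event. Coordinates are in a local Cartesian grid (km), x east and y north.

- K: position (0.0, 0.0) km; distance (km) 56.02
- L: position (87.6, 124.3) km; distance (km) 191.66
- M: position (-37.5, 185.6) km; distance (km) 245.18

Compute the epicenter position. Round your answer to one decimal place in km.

Circle about each station: x² + y² = 56.02²; (x − 87.6)² + (y − 124.3)² = 191.66²; (x + 37.5)² + (y − 185.6)² = 245.18².
Subtracting the K equation from the L and M equations removes the quadratic terms:
175.2 x + 248.6 y = -10471.07
-75.0 x + 371.2 y = -21121.38
Solving the 2×2 system: x ≈ 16.3, y ≈ -53.6 km.

16.3 km east, -53.6 km north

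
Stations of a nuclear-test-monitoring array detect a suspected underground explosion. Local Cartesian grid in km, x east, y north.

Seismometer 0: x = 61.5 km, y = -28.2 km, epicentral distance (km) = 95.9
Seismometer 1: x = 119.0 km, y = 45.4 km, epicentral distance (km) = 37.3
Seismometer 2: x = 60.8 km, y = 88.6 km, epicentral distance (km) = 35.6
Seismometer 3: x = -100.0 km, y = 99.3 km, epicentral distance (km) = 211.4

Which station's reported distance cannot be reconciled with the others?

Solve using three stations at a time. Using Seismometer 0, Seismometer 1, Seismometer 2 (subtract circle equations pairwise → linear system) gives (x, y) ≈ (86.8, 64.3).
Distances from that point to each station vs reported:
  Seismometer 0: calculated 95.9 vs reported 95.9 → residual 0.0 km
  Seismometer 1: calculated 37.3 vs reported 37.3 → residual 0.0 km
  Seismometer 2: calculated 35.6 vs reported 35.6 → residual 0.0 km
  Seismometer 3: calculated 190.1 vs reported 211.4 → residual 21.3 km
Seismometer 0, Seismometer 1, Seismometer 2 are mutually consistent (residuals ≈ 0); Seismometer 3 is off by 21.3 km.

Seismometer 3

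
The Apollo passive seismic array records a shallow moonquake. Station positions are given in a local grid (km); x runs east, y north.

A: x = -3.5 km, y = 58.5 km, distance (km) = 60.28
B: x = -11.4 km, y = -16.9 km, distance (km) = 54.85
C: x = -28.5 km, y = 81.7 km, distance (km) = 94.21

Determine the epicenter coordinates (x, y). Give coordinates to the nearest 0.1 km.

Circle about each station: (x + 3.5)² + (y − 58.5)² = 60.28²; (x + 11.4)² + (y + 16.9)² = 54.85²; (x + 28.5)² + (y − 81.7)² = 94.21².
Subtracting the A equation from the B and C equations removes the quadratic terms:
-15.8 x − 150.8 y = -2393.77
-50.0 x + 46.4 y = -1189.21
Solving the 2×2 system: x ≈ 35.1, y ≈ 12.2 km.
Check against A (with the unrounded x, y): √((x + 3.5)²+(y − 58.5)²) = 60.28 ≈ 60.28 km. ✓

(35.1, 12.2)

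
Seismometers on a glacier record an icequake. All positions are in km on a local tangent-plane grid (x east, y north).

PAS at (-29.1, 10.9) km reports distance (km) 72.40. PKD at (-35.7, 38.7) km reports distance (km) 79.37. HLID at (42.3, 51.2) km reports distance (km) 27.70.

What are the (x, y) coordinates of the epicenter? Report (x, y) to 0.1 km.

Circle about each station: (x + 29.1)² + (y − 10.9)² = 72.40²; (x + 35.7)² + (y − 38.7)² = 79.37²; (x − 42.3)² + (y − 51.2)² = 27.70².
Subtracting pairs of circle equations eliminates x²+y² and gives linear equations (the radical axes):
-13.2 x + 55.6 y = 748.72
142.8 x + 80.6 y = 7919.58
Solving the 2×2 system: x ≈ 42.2, y ≈ 23.5 km.

(42.2, 23.5)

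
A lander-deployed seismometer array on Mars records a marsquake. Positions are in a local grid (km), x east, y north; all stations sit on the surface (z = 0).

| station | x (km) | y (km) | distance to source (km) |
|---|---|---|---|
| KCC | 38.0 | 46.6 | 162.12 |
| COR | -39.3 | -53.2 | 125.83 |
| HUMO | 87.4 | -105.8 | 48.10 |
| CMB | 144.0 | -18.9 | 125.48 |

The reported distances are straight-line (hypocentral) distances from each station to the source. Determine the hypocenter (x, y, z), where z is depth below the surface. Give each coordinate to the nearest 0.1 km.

Each station gives a sphere (x−x_i)² + (y−y_i)² + z² = d_i² (stations at z=0).
Subtracting the KCC sphere from COR and HUMO: z² cancels, leaving linear equations in x and y:
-154.6 x − 199.6 y = 11208.88
98.8 x − 304.8 y = 39186.12
Solving: x ≈ 65.902, y ≈ -107.201 km (keep extra digits for the depth step; rounded: 65.9, -107.2).
Then from the KCC sphere: z² = 162.12² − (x − 38.0)² − (y − 46.6)² with x = 65.902, y = -107.201, so z ≈ 43.007 ≈ 43.0 km.

x ≈ 65.9 km, y ≈ -107.2 km, depth ≈ 43.0 km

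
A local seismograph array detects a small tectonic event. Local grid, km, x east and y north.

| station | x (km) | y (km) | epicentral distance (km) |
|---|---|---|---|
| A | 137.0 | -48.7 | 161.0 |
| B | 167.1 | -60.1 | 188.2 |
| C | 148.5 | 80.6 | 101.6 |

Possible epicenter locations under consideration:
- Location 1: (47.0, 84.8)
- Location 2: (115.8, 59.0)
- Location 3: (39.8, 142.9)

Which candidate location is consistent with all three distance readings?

Location 1

For each candidate, compare |candidate − station| to the reported distance:
Location 1: residuals A 0.0, B 0.0, C 0.0 → max 0.0 km
Location 2: residuals A 51.2, B 58.5, C 62.4 → max 62.4 km
Location 3: residuals A 53.8, B 51.4, C 23.7 → max 53.8 km
Only Location 1 has all residuals ≈ 0.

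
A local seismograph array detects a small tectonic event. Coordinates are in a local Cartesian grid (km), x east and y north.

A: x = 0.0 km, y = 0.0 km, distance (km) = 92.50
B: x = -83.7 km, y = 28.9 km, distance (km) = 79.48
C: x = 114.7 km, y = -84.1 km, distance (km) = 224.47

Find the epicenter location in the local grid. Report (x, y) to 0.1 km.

Circle about each station: x² + y² = 92.50²; (x + 83.7)² + (y − 28.9)² = 79.48²; (x − 114.7)² + (y + 84.1)² = 224.47².
Subtracting the A equation from the B and C equations removes the quadratic terms:
-167.4 x + 57.8 y = 10080.08
229.4 x − 168.2 y = -21601.63
Solving the 2×2 system: x ≈ -30.0, y ≈ 87.5 km.

-30.0 km east, 87.5 km north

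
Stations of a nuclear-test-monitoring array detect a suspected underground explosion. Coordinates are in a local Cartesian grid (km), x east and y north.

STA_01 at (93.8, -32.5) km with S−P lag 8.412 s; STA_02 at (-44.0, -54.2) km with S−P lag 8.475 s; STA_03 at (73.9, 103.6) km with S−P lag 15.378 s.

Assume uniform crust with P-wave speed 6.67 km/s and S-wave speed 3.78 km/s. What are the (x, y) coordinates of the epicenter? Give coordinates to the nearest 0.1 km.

Distance from S−P lag: d = Δt · v_P v_S / (v_P − v_S) = Δt · (6.67·3.78)/(6.67−3.78) ≈ 8.7241·Δt.
So d_STA_01 = 73.39, d_STA_02 = 73.94, d_STA_03 = 134.16 km.
Circle about each station: (x − 93.8)² + (y + 32.5)² = 73.39²; (x + 44.0)² + (y + 54.2)² = 73.94²; (x − 73.9)² + (y − 103.6)² = 134.16².
Subtracting the STA_01 equation from the STA_02 and STA_03 equations removes the quadratic terms:
-275.6 x − 43.4 y = -5062.08
-39.8 x + 272.2 y = -6273.33
Solving the 2×2 system: x ≈ 21.5, y ≈ -19.9 km.

(21.5, -19.9)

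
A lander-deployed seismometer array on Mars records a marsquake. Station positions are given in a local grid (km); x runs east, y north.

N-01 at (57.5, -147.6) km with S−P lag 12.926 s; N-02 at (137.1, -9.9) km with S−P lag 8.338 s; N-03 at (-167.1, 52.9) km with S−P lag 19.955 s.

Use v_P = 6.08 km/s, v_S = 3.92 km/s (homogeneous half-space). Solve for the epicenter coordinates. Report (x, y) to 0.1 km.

(45.2, -5.5)

Distance from S−P lag: d = Δt · v_P v_S / (v_P − v_S) = Δt · (6.08·3.92)/(6.08−3.92) ≈ 11.0341·Δt.
So d_N-01 = 142.63, d_N-02 = 92.00, d_N-03 = 220.18 km.
Circle about each station: (x − 57.5)² + (y + 147.6)² = 142.63²; (x − 137.1)² + (y + 9.9)² = 92.00²; (x + 167.1)² + (y − 52.9)² = 220.18².
Subtracting the N-01 equation from the N-02 and N-03 equations removes the quadratic terms:
159.2 x + 275.4 y = 5681.73
-449.2 x + 401.0 y = -22507.11
Solving the 2×2 system: x ≈ 45.2, y ≈ -5.5 km.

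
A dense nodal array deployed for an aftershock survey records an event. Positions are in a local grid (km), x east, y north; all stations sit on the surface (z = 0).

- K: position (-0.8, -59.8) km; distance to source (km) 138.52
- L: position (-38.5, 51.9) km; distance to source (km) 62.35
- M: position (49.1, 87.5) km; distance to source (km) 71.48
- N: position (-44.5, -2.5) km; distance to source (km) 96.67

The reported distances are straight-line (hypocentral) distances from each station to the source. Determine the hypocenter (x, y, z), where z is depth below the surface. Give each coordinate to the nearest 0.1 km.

(-2.0, 70.5, 47.0)

Each station gives a sphere (x−x_i)² + (y−y_i)² + z² = d_i² (stations at z=0).
Subtracting the K sphere from L and M: z² cancels, leaving linear equations in x and y:
-75.4 x + 223.4 y = 15899.45
99.8 x + 294.6 y = 20568.78
Solving: x ≈ -1.998, y ≈ 70.496 km (keep extra digits for the depth step; rounded: -2.0, 70.5).
Then from the K sphere: z² = 138.52² − (x + 0.8)² − (y + 59.8)² with x = -1.998, y = 70.496, so z ≈ 47.003 ≈ 47.0 km.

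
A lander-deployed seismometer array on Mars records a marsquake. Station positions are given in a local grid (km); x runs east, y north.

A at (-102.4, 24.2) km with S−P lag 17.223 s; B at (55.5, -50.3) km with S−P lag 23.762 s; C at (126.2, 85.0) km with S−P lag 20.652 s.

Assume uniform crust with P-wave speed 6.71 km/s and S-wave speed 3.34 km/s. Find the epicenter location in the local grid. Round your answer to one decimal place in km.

(-10.9, 93.1)

Distance from S−P lag: d = Δt · v_P v_S / (v_P − v_S) = Δt · (6.71·3.34)/(6.71−3.34) ≈ 6.6503·Δt.
So d_A = 114.54, d_B = 158.02, d_C = 137.34 km.
Circle about each station: (x + 102.4)² + (y − 24.2)² = 114.54²; (x − 55.5)² + (y + 50.3)² = 158.02²; (x − 126.2)² + (y − 85.0)² = 137.34².
Subtracting the A equation from the B and C equations removes the quadratic terms:
315.8 x − 149.0 y = -17311.97
457.2 x + 121.6 y = 6337.18
Solving the 2×2 system: x ≈ -10.9, y ≈ 93.1 km.
Check against A (with the unrounded x, y): √((x + 102.4)²+(y − 24.2)²) = 114.54 ≈ 114.54 km. ✓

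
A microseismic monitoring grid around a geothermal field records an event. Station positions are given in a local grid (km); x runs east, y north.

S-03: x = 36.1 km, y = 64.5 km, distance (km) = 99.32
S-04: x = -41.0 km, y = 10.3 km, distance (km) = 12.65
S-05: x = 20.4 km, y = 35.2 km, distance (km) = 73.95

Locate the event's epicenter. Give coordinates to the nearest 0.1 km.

x ≈ -51.4 km, y ≈ 17.5 km

Circle about each station: (x − 36.1)² + (y − 64.5)² = 99.32²; (x + 41.0)² + (y − 10.3)² = 12.65²; (x − 20.4)² + (y − 35.2)² = 73.95².
Subtracting pairs of circle equations eliminates x²+y² and gives linear equations (the radical axes):
-154.2 x − 108.4 y = 6028.07
-31.4 x − 58.6 y = 587.60
Solving the 2×2 system: x ≈ -51.4, y ≈ 17.5 km.
Check against S-03 (with the unrounded x, y): √((x − 36.1)²+(y − 64.5)²) = 99.32 ≈ 99.32 km. ✓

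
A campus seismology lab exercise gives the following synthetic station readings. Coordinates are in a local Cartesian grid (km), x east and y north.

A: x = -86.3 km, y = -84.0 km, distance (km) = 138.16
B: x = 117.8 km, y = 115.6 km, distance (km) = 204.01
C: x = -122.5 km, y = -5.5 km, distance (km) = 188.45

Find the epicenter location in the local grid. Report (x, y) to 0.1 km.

Circle about each station: (x + 86.3)² + (y + 84.0)² = 138.16²; (x − 117.8)² + (y − 115.6)² = 204.01²; (x + 122.5)² + (y + 5.5)² = 188.45².
Subtracting the A equation from the B and C equations removes the quadratic terms:
408.2 x + 399.2 y = -9795.38
-72.4 x + 157.0 y = -15892.41
Solving the 2×2 system: x ≈ 51.7, y ≈ -77.4 km.

51.7 km east, -77.4 km north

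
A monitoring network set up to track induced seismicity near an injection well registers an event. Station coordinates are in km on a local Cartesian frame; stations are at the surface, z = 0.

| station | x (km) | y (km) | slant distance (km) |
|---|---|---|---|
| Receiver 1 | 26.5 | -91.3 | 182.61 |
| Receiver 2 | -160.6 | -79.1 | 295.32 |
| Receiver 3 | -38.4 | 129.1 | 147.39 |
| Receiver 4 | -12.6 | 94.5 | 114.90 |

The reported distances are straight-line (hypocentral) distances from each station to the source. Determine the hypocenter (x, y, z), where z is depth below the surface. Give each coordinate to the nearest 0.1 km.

Each station gives a sphere (x−x_i)² + (y−y_i)² + z² = d_i² (stations at z=0).
Subtracting the Receiver 1 sphere from Receiver 2 and Receiver 3: z² cancels, leaving linear equations in x and y:
-374.2 x + 24.4 y = -30856.26
-129.8 x + 440.8 y = 20726.03
Solving: x ≈ 87.199, y ≈ 72.696 km (keep extra digits for the depth step; rounded: 87.2, 72.7).
Then from the Receiver 1 sphere: z² = 182.61² − (x − 26.5)² − (y + 91.3)² with x = 87.199, y = 72.696, so z ≈ 52.606 ≈ 52.6 km.

x ≈ 87.2 km, y ≈ 72.7 km, depth ≈ 52.6 km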